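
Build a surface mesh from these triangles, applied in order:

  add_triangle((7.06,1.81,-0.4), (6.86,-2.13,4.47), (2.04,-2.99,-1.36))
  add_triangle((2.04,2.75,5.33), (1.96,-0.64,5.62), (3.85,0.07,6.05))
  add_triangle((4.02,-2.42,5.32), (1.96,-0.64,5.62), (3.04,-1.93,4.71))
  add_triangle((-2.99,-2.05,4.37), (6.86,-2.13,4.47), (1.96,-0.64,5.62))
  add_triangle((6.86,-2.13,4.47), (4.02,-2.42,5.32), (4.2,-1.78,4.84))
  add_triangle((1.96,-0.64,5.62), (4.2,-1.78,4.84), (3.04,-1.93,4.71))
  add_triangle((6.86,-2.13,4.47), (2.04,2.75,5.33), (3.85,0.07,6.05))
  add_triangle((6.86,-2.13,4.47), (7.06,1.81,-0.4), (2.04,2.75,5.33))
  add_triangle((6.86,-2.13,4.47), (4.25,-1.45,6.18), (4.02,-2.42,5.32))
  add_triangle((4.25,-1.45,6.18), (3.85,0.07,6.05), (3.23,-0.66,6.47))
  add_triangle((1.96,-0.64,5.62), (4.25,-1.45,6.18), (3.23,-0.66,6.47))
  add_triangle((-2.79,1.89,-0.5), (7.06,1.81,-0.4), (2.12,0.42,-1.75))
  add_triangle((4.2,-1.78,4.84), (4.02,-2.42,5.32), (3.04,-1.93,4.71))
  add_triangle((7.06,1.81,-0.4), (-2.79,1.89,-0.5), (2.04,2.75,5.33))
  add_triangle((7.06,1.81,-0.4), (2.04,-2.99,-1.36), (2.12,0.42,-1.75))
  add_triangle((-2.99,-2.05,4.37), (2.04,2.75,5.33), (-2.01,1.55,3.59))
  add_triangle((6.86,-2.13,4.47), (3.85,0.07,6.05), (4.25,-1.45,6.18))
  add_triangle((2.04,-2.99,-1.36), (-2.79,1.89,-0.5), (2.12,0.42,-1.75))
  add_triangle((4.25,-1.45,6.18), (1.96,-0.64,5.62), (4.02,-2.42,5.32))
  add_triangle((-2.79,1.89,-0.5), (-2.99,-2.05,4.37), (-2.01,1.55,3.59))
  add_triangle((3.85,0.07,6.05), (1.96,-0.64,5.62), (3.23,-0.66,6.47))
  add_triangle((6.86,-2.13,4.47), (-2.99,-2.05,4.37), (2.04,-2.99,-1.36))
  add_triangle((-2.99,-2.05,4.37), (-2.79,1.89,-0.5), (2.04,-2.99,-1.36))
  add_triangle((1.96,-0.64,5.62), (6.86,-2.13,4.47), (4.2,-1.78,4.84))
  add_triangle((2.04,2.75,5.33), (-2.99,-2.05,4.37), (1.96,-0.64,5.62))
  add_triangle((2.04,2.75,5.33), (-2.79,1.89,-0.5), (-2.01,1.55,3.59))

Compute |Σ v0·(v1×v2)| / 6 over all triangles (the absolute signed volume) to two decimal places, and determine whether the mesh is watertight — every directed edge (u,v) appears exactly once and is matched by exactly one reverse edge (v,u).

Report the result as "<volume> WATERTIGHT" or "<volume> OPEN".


Per-triangle v0·(v1×v2)/6:
  t1: +25.7781
  t2: +5.3425
  t3: +0.4511
  t4: +14.5616
  t5: -1.3484
  t6: -1.6707
  t7: +7.9110
  t8: +37.6493
  t9: +4.1669
  t10: +1.5963
  t11: +0.8312
  t12: +5.0921
  t13: -0.2963
  t14: +18.4181
  t15: +6.5565
  t16: +11.6886
  t17: +5.4625
  t18: +3.0820
  t19: +2.0464
  t20: +7.9158
  t21: +0.5669
  t22: +26.1815
  t23: +6.9385
  t24: -2.2875
  t25: +13.9305
  t26: +7.1549
Σ = +207.7196 → |volume| = 207.72

Directed edges: 78 total, each appears once with its reverse present → watertight.

207.72 WATERTIGHT


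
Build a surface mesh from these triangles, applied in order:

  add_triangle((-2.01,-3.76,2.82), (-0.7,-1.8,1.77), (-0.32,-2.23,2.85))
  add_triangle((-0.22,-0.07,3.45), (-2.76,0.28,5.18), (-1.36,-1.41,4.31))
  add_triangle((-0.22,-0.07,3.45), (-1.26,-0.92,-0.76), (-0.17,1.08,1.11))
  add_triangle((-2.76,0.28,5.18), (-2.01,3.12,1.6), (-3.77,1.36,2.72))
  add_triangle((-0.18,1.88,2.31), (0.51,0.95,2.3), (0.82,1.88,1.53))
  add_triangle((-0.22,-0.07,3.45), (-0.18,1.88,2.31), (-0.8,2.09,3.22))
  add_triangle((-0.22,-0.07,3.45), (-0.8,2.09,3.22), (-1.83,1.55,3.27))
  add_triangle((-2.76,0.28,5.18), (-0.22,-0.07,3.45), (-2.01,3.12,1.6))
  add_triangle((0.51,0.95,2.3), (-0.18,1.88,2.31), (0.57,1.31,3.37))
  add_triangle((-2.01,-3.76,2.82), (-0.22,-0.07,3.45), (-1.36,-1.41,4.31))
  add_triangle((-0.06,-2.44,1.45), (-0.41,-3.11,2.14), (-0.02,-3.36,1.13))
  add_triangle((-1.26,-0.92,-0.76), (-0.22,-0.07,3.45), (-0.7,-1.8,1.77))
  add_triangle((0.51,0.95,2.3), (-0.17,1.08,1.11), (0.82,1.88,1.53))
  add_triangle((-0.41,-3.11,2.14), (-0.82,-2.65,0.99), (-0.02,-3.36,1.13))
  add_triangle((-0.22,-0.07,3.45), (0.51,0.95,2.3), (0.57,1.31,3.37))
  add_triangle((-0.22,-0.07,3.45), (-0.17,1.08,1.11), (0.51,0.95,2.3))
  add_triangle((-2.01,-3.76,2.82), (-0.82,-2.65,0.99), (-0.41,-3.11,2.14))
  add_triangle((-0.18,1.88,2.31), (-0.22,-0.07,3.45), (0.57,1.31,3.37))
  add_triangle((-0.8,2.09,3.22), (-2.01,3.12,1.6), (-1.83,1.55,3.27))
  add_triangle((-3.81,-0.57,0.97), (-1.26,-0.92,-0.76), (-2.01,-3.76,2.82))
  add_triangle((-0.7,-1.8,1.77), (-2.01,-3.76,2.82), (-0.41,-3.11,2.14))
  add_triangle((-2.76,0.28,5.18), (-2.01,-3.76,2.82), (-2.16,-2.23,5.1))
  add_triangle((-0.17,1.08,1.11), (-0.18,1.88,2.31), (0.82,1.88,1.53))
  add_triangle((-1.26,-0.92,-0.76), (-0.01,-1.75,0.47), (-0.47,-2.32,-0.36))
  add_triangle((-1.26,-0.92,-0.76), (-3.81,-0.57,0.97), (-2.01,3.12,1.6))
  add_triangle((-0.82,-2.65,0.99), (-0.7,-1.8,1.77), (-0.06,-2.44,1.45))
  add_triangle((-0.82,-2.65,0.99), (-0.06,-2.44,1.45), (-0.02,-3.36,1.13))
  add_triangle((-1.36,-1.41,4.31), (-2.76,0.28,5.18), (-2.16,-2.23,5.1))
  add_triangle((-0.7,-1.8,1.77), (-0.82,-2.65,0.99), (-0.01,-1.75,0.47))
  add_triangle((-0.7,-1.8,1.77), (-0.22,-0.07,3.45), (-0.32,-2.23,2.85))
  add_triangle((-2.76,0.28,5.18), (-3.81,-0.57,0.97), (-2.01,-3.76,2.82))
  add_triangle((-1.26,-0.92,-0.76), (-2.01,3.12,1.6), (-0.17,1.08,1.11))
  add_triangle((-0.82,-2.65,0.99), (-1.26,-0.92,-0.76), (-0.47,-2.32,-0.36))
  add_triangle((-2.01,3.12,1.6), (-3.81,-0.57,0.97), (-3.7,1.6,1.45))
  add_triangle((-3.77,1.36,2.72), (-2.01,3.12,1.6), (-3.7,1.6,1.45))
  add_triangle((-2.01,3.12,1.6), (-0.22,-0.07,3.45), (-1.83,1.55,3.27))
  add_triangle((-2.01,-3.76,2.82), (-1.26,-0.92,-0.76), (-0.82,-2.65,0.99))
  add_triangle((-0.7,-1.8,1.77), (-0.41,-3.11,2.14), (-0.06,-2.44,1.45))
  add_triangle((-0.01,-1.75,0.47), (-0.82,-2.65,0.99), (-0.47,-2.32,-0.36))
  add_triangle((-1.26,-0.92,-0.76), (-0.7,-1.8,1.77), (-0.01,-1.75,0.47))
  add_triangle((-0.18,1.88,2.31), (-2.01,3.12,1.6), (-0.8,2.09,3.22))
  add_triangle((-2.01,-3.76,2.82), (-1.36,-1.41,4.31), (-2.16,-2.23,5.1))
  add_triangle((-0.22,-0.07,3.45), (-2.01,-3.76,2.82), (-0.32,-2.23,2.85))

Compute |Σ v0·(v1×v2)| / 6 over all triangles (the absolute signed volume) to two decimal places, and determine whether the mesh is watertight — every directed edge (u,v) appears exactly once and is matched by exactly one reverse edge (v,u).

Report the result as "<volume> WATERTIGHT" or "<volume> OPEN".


39.83 OPEN

Per-triangle v0·(v1×v2)/6:
  t1: -0.0360
  t2: +2.0880
  t3: -0.8829
  t4: +4.8657
  t5: +0.5018
  t6: +0.6183
  t7: +1.4568
  t8: +3.9817
  t9: +0.0847
  t10: +0.9186
  t11: +0.1101
  t12: -1.0114
  t13: -0.3136
  t14: +0.4711
  t15: +0.0706
  t16: -0.4732
  t17: +0.7110
  t18: +0.8955
  t19: +1.6321
  t20: +3.4463
  t21: +0.3613
  t22: +2.9804
  t23: +0.0843
  t24: -0.2256
  t25: +1.8421
  t26: -0.3709
  t27: -0.2809
  t28: +1.2352
  t29: +0.2460
  t30: -0.5931
  t31: +10.8507
  t32: -0.4570
  t33: +0.6493
  t34: -0.3847
  t35: +1.8601
  t36: -1.1659
  t37: +1.0223
  t38: +0.0172
  t39: +0.2679
  t40: -0.6734
  t41: +0.7694
  t42: +0.6706
  t43: +1.9915
Σ = +39.8319 → |volume| = 39.83

Directed edges: 129 total; 7 unmatched, e.g. (-3.77,1.36,2.72)→(-2.76,0.28,5.18) → open.


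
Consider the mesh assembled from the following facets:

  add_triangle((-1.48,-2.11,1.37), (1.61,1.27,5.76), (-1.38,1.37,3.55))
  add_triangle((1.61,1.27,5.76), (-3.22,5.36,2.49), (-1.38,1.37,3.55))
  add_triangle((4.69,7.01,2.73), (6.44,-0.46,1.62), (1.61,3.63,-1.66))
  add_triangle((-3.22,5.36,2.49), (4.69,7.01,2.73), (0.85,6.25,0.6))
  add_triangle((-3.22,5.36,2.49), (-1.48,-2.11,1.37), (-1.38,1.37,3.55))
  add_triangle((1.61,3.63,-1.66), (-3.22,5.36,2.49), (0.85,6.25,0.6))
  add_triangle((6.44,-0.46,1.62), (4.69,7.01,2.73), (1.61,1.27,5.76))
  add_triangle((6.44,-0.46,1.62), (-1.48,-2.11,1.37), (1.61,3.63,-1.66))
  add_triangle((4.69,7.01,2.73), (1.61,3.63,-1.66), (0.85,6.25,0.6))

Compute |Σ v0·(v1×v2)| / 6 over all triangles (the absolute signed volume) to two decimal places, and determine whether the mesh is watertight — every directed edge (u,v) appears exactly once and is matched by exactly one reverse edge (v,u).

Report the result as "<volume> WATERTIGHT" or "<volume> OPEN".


113.93 OPEN

Per-triangle v0·(v1×v2)/6:
  t1: +6.5435
  t2: +8.7487
  t3: +22.5110
  t4: +16.1507
  t5: +5.9820
  t6: +5.9648
  t7: +39.9124
  t8: -2.0924
  t9: +10.2097
Σ = +113.9302 → |volume| = 113.93

Directed edges: 27 total; 9 unmatched, e.g. (-1.48,-2.11,1.37)→(1.61,1.27,5.76) → open.


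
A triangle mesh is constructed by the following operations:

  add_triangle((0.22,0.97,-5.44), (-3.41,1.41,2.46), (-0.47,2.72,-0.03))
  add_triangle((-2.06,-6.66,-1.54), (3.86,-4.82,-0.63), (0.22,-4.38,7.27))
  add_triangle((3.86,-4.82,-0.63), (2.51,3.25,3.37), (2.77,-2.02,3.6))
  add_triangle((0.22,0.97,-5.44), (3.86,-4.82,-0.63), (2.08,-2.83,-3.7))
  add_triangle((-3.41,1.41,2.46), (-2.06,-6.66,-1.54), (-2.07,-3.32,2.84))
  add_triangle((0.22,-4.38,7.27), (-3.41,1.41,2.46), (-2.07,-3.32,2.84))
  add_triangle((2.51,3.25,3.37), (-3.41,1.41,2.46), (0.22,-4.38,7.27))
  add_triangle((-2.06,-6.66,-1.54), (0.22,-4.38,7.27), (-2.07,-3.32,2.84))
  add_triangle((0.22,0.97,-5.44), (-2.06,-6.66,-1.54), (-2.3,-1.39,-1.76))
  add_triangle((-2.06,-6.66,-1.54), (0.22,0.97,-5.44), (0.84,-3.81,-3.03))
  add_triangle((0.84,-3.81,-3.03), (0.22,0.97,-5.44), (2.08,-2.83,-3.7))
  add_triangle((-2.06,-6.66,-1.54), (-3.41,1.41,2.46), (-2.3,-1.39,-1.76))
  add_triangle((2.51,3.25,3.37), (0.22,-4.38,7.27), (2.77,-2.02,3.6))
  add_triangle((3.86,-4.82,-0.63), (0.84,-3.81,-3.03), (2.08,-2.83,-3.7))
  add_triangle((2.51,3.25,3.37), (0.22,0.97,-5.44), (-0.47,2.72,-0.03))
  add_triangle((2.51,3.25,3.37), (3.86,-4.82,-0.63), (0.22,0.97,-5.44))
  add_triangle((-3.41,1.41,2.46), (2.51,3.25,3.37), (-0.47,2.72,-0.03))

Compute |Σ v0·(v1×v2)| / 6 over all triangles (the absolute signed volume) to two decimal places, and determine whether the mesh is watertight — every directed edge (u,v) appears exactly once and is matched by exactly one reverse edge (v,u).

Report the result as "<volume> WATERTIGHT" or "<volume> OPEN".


Per-triangle v0·(v1×v2)/6:
  t1: +7.3583
  t2: +48.3484
  t3: +13.1439
  t4: +3.5000
  t5: +12.9312
  t6: +14.3480
  t7: +30.7318
  t8: +15.8963
  t9: +11.6300
  t10: +12.8818
  t11: +5.3438
  t12: +10.5712
  t13: +16.5910
  t14: +5.5362
  t15: +8.1585
  t16: +25.2223
  t17: +8.3359
Σ = +250.5286 → |volume| = 250.53

Directed edges: 51 total; 9 unmatched, e.g. (0.22,0.97,-5.44)→(-3.41,1.41,2.46) → open.

250.53 OPEN


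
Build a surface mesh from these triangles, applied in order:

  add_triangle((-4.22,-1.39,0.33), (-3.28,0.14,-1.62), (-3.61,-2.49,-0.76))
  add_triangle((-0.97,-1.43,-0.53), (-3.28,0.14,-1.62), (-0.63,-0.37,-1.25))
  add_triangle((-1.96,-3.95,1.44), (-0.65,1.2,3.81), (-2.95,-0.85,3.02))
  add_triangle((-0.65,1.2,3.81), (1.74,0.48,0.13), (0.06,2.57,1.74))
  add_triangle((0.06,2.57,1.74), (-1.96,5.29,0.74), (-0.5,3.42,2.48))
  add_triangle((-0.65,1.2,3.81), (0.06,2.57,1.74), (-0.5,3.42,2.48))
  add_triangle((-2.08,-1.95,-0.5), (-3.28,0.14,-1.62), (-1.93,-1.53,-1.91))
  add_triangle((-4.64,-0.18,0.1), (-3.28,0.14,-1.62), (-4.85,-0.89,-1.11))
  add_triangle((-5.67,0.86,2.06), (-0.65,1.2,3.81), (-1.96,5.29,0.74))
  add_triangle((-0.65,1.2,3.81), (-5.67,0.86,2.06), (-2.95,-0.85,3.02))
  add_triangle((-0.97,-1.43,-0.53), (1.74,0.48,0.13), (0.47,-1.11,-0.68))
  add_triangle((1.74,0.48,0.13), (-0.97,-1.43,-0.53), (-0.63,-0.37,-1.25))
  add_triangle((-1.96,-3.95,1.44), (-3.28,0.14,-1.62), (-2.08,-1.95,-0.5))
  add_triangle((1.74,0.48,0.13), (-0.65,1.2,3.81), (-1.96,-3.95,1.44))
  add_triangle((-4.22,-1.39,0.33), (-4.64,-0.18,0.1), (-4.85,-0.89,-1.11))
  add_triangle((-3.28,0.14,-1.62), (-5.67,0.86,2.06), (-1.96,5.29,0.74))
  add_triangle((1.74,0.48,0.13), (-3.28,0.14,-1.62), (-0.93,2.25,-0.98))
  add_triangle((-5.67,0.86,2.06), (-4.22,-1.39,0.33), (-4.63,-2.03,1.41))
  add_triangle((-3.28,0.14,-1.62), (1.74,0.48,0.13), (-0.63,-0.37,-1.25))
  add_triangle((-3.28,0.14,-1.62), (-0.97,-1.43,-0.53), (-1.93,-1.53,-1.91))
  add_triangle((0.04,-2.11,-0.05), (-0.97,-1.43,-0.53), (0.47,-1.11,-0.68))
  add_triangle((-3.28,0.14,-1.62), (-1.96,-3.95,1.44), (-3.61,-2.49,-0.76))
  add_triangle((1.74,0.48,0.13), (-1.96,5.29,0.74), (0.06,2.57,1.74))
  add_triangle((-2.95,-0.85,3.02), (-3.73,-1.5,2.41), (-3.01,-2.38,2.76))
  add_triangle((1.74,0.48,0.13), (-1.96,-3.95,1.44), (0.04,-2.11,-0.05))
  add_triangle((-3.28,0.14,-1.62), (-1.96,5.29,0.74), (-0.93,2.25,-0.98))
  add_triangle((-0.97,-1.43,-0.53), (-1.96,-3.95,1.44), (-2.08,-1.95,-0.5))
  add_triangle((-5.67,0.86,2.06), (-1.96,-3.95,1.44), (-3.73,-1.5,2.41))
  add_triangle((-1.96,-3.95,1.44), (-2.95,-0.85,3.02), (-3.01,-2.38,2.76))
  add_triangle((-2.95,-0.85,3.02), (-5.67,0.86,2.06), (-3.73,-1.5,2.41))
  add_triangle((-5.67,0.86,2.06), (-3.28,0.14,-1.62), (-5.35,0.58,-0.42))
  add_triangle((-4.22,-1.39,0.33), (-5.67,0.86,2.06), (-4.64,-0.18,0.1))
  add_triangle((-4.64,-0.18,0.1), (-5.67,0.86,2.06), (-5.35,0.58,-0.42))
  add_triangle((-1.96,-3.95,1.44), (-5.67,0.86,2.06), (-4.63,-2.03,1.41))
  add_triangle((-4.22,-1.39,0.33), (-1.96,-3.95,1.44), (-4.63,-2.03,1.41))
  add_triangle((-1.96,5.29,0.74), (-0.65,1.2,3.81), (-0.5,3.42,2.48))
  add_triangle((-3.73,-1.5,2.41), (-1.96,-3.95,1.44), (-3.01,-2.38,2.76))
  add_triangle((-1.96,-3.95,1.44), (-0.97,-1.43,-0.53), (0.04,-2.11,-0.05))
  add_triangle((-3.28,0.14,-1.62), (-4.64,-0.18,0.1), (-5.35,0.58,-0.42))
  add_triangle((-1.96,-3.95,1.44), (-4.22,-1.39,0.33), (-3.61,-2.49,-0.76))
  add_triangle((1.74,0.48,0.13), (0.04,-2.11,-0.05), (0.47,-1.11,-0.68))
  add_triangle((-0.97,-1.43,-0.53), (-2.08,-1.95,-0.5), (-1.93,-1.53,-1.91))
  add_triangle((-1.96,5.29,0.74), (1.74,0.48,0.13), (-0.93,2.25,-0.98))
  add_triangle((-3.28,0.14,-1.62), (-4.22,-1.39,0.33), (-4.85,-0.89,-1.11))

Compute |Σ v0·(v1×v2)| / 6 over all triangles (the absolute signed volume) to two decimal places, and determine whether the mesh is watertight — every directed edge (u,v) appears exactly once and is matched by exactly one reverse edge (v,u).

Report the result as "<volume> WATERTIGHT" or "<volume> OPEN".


95.30 WATERTIGHT

Per-triangle v0·(v1×v2)/6:
  t1: +2.6116
  t2: +0.7441
  t3: +4.8475
  t4: +2.1631
  t5: +0.8526
  t6: +0.6967
  t7: +1.5311
  t8: +1.1687
  t9: +16.8328
  t10: +6.4096
  t11: -0.0766
  t12: +0.3795
  t13: +1.5211
  t14: +4.4495
  t15: +1.2815
  t16: +13.2564
  t17: +0.7236
  t18: +2.5845
  t19: +0.4427
  t20: -0.7247
  t21: +0.3075
  t22: -1.2249
  t23: +2.2782
  t24: +0.9804
  t25: +1.0282
  t26: +3.5457
  t27: +0.5623
  t28: +2.8128
  t29: +0.1136
  t30: +2.5099
  t31: -0.1835
  t32: +2.0373
  t33: +1.6273
  t34: +2.9718
  t35: +1.9785
  t36: +2.8259
  t37: +1.4761
  t38: +0.8928
  t39: +0.9191
  t40: +3.5997
  t41: +0.4208
  t42: +0.2897
  t43: +2.1839
  t44: -0.3445
Σ = +95.3039 → |volume| = 95.30

Directed edges: 132 total, each appears once with its reverse present → watertight.


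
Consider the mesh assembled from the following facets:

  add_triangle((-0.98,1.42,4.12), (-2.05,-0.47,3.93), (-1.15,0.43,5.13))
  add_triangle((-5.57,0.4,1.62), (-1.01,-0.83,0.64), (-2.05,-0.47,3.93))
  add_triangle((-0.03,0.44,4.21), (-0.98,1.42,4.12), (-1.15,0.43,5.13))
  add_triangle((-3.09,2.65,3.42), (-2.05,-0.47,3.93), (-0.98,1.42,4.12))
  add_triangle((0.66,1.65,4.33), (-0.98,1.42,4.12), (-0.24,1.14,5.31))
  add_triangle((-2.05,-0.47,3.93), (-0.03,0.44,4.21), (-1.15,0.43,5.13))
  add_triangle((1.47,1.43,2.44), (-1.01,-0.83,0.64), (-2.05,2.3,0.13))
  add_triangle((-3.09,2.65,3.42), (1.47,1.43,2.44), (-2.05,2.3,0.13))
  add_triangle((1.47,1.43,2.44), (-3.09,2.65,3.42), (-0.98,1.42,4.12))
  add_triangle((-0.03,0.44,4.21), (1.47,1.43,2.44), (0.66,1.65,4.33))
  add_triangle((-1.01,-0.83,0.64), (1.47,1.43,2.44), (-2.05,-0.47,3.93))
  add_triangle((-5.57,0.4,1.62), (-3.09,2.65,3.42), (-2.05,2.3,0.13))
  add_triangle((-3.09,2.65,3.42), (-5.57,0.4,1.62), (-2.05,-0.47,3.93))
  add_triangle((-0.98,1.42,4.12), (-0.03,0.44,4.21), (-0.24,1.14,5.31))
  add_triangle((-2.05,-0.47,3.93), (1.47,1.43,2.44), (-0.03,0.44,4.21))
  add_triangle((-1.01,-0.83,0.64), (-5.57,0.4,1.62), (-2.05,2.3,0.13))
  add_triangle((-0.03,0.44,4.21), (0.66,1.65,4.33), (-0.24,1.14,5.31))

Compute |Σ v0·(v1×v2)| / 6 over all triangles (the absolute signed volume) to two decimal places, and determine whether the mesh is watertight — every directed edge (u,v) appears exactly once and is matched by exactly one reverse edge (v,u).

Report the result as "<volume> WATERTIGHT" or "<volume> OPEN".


30.74 OPEN

Per-triangle v0·(v1×v2)/6:
  t1: +1.1127
  t2: +2.5948
  t3: +0.8438
  t4: +3.9787
  t5: +0.9116
  t6: +0.5375
  t7: -2.3051
  t8: +4.0989
  t9: +2.9922
  t10: +0.6802
  t11: +0.5910
  t12: +6.0897
  t13: +8.9593
  t14: +0.2499
  t15: -0.7479
  t16: -0.3013
  t17: +0.4535
Σ = +30.7395 → |volume| = 30.74

Directed edges: 51 total; 3 unmatched, e.g. (0.66,1.65,4.33)→(-0.98,1.42,4.12) → open.


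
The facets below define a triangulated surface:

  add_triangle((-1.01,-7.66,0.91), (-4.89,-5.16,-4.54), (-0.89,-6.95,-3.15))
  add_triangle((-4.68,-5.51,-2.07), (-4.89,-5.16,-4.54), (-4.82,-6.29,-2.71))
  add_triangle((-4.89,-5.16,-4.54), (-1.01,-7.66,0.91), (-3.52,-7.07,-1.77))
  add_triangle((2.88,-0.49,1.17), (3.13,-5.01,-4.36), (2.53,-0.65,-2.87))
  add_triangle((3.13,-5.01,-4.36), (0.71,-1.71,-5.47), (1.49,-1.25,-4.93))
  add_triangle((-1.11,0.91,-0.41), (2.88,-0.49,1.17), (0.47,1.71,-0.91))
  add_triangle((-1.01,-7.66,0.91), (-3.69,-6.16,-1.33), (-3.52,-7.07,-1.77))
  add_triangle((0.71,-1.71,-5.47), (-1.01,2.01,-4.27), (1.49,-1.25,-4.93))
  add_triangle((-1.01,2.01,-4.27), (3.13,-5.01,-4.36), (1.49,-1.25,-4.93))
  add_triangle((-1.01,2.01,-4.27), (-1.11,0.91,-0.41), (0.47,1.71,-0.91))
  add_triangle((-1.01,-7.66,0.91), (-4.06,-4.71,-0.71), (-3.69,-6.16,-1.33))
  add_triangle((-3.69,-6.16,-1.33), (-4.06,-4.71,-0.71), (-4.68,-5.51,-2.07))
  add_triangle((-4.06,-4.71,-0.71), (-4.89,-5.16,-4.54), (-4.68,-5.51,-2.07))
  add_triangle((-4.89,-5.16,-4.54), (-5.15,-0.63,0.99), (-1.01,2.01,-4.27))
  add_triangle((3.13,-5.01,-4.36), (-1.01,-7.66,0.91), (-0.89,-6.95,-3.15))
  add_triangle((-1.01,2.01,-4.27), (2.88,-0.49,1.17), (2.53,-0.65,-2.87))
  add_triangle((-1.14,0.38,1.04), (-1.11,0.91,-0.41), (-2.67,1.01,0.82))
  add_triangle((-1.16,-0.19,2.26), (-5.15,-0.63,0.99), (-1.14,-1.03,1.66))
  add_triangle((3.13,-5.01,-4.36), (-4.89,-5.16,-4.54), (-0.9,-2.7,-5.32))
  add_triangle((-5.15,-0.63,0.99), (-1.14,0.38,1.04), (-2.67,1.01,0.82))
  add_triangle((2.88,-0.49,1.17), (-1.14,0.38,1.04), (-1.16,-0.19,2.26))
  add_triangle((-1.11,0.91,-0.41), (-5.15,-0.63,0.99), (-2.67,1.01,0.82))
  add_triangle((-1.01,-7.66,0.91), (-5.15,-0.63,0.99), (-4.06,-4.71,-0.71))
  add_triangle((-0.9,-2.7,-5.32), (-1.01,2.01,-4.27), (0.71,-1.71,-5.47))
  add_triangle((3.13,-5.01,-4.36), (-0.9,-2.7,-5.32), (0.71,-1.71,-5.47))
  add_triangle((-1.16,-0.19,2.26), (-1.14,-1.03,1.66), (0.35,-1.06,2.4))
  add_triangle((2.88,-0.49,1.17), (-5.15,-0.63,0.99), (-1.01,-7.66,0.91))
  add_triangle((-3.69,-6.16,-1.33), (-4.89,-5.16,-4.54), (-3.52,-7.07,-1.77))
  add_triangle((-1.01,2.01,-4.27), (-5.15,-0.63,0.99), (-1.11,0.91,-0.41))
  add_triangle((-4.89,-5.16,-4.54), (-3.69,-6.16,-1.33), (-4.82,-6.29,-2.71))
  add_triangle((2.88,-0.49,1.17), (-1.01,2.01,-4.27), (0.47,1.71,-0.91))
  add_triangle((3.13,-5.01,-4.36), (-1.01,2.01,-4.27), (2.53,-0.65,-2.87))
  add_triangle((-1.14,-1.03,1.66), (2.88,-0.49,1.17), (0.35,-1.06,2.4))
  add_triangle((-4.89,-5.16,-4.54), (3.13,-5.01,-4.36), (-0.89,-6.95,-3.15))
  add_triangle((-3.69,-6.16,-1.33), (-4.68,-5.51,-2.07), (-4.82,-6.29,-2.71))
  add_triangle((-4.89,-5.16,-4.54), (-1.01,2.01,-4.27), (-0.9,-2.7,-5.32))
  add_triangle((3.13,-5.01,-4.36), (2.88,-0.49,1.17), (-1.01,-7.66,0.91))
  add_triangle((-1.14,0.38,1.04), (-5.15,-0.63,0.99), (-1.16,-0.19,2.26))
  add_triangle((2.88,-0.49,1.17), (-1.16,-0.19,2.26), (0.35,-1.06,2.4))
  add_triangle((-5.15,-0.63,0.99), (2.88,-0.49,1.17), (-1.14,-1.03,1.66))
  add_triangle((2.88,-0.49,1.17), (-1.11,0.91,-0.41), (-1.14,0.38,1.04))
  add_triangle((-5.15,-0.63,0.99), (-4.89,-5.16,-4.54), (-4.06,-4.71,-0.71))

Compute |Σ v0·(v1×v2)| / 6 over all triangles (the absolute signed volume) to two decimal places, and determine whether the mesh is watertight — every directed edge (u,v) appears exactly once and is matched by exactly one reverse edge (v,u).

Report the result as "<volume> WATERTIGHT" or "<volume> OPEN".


257.21 WATERTIGHT

Per-triangle v0·(v1×v2)/6:
  t1: +21.5399
  t2: +1.4099
  t3: +2.9978
  t4: +7.7836
  t5: +3.5071
  t6: +0.4163
  t7: +2.7770
  t8: +3.0075
  t9: -2.7754
  t10: +1.2736
  t11: +4.3879
  t12: +1.5541
  t13: +0.6357
  t14: +27.5152
  t15: +19.0725
  t16: +3.8459
  t17: +0.1333
  t18: +1.4976
  t19: +20.0168
  t20: +0.8050
  t21: +0.5234
  t22: +0.9905
  t23: +12.2303
  t24: +6.3288
  t25: +7.7121
  t26: +0.6236
  t27: +10.6323
  t28: +2.9650
  t29: +2.8656
  t30: +1.2036
  t31: +2.3448
  t32: +10.2020
  t33: +0.3069
  t34: +19.8519
  t35: +0.9636
  t36: +15.9948
  t37: +24.0082
  t38: +0.9421
  t39: +0.8918
  t40: -0.2758
  t41: +0.5167
  t42: +13.9822
Σ = +257.2060 → |volume| = 257.21

Directed edges: 126 total, each appears once with its reverse present → watertight.


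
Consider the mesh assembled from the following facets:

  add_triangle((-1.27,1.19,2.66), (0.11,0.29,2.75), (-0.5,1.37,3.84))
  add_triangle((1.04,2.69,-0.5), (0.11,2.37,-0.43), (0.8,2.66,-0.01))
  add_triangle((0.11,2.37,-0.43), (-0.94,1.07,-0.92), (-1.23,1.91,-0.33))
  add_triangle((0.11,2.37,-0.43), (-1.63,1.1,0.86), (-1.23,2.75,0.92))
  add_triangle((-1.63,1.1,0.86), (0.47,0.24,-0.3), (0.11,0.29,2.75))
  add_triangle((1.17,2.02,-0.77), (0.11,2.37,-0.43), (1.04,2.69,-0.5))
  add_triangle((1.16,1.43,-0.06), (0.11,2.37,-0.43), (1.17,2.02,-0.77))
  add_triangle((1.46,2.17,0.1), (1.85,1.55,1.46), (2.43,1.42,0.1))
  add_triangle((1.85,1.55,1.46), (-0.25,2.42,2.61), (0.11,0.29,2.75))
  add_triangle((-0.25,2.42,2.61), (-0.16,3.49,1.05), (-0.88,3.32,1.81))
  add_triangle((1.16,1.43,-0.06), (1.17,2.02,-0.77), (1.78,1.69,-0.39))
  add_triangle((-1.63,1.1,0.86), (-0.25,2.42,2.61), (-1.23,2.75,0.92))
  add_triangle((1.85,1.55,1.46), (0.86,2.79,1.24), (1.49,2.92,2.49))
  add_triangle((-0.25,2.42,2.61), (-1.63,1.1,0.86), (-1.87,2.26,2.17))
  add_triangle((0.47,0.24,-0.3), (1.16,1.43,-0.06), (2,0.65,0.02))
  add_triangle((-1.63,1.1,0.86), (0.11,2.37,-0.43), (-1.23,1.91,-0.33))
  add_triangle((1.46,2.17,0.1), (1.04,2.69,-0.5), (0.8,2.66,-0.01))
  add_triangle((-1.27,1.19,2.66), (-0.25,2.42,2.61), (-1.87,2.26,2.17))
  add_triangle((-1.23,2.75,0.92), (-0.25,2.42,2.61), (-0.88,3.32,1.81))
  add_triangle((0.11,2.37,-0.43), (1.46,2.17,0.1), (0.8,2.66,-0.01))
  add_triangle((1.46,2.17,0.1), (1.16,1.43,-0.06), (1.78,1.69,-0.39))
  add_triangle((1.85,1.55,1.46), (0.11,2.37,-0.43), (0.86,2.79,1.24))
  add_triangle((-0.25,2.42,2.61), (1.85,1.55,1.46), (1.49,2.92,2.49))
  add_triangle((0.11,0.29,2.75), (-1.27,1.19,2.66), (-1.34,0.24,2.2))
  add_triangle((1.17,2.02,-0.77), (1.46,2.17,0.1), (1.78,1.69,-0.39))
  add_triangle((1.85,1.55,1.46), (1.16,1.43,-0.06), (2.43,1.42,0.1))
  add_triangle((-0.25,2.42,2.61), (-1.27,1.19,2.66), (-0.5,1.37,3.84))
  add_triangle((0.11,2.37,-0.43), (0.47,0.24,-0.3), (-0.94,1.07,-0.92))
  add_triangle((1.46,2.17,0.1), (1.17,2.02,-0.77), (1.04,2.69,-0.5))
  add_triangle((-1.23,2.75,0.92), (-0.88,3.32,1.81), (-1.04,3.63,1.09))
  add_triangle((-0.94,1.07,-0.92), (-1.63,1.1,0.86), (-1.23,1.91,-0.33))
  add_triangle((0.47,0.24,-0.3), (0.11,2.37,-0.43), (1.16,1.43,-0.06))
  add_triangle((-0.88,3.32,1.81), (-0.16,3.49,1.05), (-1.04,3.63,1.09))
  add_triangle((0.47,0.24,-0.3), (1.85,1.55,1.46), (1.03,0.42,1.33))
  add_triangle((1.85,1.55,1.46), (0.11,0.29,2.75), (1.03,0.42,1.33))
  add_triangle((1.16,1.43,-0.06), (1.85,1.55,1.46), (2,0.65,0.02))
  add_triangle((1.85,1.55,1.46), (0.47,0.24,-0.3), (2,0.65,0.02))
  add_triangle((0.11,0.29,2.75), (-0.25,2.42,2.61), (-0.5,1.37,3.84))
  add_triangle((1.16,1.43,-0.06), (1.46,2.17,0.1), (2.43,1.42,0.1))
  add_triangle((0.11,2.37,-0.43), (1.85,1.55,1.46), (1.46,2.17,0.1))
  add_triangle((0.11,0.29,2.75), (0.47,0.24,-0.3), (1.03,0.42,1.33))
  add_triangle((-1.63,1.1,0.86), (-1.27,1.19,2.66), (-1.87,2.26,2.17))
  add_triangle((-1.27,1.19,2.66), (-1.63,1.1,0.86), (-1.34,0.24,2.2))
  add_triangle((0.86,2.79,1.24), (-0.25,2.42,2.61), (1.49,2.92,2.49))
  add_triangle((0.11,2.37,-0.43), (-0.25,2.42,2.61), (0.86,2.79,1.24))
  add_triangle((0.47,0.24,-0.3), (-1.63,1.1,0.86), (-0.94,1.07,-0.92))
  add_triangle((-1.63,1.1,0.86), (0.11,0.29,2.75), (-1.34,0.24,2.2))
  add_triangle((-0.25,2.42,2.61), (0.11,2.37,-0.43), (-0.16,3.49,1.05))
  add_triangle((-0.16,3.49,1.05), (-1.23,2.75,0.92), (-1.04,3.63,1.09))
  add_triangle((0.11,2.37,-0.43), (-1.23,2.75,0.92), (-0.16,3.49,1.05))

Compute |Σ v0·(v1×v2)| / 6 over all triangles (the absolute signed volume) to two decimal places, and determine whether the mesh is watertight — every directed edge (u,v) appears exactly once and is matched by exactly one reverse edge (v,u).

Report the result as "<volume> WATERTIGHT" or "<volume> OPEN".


Per-triangle v0·(v1×v2)/6:
  t1: +0.3364
  t2: +0.1740
  t3: +0.3845
  t4: +0.3740
  t5: -0.4302
  t6: +0.1408
  t7: -0.2591
  t8: +0.7305
  t9: +1.9879
  t10: +0.7311
  t11: -0.1024
  t12: +1.1268
  t13: +0.5492
  t14: +0.0519
  t15: +0.1049
  t16: +0.5409
  t17: +0.1864
  t18: +1.0324
  t19: +0.2324
  t20: -0.1218
  t21: +0.0042
  t22: +0.7240
  t23: +0.3815
  t24: +0.5902
  t25: +0.2327
  t26: -0.4420
  t27: +0.8940
  t28: +0.2318
  t29: +0.1976
  t30: +0.2215
  t31: +0.2996
  t32: +0.1469
  t33: +0.4131
  t34: +0.1162
  t35: +0.3953
  t36: +0.5286
  t37: -0.1383
  t38: +0.4857
  t39: +0.0696
  t40: +0.5881
  t41: -0.0598
  t42: +0.4325
  t43: +0.4942
  t44: +0.9731
  t45: +1.1297
  t46: -0.2082
  t47: -0.6545
  t48: +0.1469
  t49: -0.0484
  t50: +0.7222
Σ = +16.6384 → |volume| = 16.64

Directed edges: 150 total, each appears once with its reverse present → watertight.

16.64 WATERTIGHT


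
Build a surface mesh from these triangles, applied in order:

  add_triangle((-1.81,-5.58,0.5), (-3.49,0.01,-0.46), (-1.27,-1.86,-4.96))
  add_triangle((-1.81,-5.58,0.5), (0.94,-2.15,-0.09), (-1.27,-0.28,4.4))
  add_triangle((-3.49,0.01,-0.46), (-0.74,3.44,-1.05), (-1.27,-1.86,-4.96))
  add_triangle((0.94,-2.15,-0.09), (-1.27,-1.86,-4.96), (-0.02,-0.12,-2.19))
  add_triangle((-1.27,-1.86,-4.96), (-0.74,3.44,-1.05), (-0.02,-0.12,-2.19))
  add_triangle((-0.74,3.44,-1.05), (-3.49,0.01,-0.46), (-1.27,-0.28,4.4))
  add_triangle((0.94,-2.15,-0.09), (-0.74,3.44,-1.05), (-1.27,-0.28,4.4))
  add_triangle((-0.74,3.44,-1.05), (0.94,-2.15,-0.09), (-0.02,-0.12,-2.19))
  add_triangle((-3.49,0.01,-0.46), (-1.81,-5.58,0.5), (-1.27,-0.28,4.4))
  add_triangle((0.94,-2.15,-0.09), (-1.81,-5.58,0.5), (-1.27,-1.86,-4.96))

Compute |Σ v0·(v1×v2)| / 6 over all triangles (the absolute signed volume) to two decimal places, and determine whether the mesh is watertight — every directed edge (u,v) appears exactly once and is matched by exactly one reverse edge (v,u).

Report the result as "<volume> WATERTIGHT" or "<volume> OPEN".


Per-triangle v0·(v1×v2)/6:
  t1: +16.3704
  t2: +6.3521
  t3: +10.6163
  t4: +1.5043
  t5: +1.9869
  t6: +8.9763
  t7: +0.6120
  t8: +0.6292
  t9: +14.7163
  t10: +7.9820
Σ = +69.7458 → |volume| = 69.75

Directed edges: 30 total, each appears once with its reverse present → watertight.

69.75 WATERTIGHT


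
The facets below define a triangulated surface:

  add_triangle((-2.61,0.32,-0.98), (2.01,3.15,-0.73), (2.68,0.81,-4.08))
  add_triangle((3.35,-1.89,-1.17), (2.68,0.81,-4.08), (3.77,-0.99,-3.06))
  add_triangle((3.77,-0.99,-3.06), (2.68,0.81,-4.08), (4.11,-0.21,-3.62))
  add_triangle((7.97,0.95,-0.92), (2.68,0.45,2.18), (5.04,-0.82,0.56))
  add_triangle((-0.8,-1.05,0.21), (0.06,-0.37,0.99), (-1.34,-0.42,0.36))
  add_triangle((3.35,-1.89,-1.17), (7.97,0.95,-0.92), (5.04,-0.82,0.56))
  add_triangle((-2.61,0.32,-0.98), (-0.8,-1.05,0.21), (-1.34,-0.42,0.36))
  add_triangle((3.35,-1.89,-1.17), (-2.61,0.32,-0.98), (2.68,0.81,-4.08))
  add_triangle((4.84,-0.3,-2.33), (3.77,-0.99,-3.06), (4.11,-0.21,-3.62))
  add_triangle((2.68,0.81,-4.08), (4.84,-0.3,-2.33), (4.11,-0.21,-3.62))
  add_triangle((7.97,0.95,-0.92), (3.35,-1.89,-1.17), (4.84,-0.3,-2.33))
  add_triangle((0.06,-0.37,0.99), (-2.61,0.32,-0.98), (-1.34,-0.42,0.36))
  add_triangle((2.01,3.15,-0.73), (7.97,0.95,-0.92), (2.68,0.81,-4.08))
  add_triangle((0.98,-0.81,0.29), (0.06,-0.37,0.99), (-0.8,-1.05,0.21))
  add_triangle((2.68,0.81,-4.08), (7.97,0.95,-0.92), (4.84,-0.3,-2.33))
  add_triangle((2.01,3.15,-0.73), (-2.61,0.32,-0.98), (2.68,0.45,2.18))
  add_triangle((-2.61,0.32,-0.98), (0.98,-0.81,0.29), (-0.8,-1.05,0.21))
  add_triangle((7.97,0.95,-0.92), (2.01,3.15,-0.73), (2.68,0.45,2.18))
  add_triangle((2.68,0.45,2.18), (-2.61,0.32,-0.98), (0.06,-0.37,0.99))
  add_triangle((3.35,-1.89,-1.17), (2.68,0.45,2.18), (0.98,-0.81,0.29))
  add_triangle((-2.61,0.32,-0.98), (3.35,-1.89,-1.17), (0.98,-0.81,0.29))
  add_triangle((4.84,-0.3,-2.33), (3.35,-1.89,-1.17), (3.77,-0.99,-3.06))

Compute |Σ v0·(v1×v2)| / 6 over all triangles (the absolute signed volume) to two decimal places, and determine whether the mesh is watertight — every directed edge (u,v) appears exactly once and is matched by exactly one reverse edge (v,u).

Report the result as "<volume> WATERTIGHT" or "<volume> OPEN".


65.39 OPEN

Per-triangle v0·(v1×v2)/6:
  t1: +6.7794
  t2: -0.2643
  t3: +0.7702
  t4: +4.8960
  t5: +0.1800
  t6: +4.9504
  t7: +0.3013
  t8: +4.4754
  t9: +1.0464
  t10: +1.1917
  t11: +4.4741
  t12: +0.1097
  t13: +14.2528
  t14: +0.2484
  t15: +5.5464
  t16: +2.2370
  t17: +0.1921
  t18: +9.7102
  t19: +0.5128
  t20: +1.1399
  t21: +0.6784
  t22: +1.9598
Σ = +65.3882 → |volume| = 65.39

Directed edges: 66 total; 6 unmatched, e.g. (2.68,0.45,2.18)→(5.04,-0.82,0.56) → open.


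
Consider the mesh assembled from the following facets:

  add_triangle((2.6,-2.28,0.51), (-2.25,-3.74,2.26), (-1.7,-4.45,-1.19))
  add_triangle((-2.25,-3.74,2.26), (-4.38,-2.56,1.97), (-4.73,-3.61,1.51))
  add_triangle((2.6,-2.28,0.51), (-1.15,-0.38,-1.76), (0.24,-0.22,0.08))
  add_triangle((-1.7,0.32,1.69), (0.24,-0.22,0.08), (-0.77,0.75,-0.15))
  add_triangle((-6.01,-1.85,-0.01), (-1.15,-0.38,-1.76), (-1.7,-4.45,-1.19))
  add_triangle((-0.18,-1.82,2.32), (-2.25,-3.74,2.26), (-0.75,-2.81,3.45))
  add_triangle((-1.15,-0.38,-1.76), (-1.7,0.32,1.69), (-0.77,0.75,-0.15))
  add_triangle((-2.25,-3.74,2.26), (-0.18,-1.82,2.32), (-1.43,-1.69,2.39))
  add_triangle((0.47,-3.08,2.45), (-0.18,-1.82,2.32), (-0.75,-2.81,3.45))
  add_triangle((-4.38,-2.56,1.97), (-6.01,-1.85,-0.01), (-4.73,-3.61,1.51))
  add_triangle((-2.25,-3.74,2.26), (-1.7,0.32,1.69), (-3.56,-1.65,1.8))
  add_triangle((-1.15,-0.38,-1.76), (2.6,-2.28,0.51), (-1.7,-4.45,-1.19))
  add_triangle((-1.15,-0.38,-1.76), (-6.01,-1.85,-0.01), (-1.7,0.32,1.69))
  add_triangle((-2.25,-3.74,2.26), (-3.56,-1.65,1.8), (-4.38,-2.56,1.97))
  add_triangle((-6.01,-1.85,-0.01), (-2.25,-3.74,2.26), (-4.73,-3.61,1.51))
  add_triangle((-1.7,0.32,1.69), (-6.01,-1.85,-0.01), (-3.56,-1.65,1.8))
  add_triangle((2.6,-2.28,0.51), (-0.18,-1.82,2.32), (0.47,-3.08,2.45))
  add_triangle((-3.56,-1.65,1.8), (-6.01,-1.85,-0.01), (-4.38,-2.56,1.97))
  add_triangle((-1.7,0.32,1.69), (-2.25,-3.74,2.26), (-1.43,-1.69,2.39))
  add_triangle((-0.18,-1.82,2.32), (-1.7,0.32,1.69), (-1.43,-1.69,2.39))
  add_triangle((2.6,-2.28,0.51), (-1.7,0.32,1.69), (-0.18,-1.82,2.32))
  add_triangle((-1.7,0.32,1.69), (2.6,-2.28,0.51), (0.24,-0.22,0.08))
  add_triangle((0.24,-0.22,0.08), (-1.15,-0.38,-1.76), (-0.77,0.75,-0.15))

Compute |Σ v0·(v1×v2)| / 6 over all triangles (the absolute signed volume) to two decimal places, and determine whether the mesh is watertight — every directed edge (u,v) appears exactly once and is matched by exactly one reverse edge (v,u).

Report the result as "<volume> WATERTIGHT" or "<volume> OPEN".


Per-triangle v0·(v1×v2)/6:
  t1: +9.0747
  t2: +1.8632
  t3: -0.0262
  t4: +0.0093
  t5: +6.8841
  t6: -0.2838
  t7: +0.6524
  t8: +1.0950
  t9: +0.2424
  t10: +2.4239
  t11: +2.0668
  t12: +3.4348
  t13: +1.4410
  t14: +0.7444
  t15: -0.2510
  t16: +2.4651
  t17: +0.7021
  t18: +1.0944
  t19: +1.1295
  t20: +0.6798
  t21: +0.5393
  t22: +0.0083
  t23: -0.0037
Σ = +35.9857 → |volume| = 35.99

Directed edges: 69 total; 7 unmatched, e.g. (2.6,-2.28,0.51)→(-2.25,-3.74,2.26) → open.

35.99 OPEN


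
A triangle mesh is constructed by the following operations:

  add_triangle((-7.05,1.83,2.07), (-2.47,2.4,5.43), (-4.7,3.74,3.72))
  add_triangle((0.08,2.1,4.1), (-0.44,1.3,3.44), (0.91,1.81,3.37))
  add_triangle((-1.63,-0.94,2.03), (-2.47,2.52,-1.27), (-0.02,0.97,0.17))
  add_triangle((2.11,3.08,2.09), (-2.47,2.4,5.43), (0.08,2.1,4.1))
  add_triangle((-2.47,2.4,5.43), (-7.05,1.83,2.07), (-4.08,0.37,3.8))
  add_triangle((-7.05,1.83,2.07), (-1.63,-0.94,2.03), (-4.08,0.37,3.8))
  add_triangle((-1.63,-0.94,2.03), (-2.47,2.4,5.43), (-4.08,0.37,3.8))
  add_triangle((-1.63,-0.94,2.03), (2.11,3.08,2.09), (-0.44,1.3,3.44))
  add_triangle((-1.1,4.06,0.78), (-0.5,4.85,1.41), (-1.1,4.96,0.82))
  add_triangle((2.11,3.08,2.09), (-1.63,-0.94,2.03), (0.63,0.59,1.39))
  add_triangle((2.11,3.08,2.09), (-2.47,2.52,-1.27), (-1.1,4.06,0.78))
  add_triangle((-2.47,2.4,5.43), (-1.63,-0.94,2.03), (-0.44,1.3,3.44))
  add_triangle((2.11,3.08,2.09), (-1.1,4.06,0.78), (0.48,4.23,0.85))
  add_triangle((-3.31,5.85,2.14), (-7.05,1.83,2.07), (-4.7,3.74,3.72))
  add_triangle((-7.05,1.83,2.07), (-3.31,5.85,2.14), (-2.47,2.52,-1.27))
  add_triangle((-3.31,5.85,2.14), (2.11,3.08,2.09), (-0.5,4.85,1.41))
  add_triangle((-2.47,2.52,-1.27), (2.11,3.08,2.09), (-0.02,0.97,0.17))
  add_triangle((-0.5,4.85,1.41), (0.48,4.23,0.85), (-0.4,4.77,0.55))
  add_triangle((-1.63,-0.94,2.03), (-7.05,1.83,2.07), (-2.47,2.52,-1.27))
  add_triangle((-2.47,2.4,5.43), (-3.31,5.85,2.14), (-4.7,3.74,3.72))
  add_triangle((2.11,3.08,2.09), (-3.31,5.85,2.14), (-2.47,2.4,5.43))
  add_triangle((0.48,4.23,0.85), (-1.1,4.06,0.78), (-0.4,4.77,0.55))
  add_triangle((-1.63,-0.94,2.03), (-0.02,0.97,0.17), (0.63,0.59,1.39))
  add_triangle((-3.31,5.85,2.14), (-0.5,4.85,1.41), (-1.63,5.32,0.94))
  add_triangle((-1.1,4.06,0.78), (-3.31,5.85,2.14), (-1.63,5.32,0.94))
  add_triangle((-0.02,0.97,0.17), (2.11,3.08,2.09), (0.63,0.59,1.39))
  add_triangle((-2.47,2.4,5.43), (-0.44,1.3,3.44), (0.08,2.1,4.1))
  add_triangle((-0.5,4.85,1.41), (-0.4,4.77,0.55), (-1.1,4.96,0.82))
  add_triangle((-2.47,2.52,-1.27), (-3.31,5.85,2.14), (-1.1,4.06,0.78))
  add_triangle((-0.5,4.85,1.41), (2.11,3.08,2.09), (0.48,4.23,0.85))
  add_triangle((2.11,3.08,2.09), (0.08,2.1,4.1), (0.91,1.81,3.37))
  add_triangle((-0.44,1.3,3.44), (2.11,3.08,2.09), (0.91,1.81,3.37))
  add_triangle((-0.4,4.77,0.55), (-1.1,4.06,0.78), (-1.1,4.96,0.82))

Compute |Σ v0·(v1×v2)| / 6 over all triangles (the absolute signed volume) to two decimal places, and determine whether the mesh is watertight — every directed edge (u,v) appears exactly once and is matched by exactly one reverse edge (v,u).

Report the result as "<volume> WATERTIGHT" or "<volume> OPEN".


Per-triangle v0·(v1×v2)/6:
  t1: +9.0949
  t2: +0.2374
  t3: -1.3144
  t4: +2.9982
  t5: +9.1867
  t6: +2.9115
  t7: +3.0723
  t8: +0.5275
  t9: +0.1521
  t10: +0.8102
  t11: +1.6830
  t12: +2.0112
  t13: -1.5742
  t14: +10.2634
  t15: +14.2793
  t16: +3.4758
  t17: +0.0046
  t18: +0.5914
  t19: -0.2293
  t20: +8.9178
  t21: +18.1437
  t22: -0.4257
  t23: -0.5709
  t24: +1.7114
  t25: -0.2255
  t26: -0.2912
  t27: +0.6810
  t28: +0.4443
  t29: +3.2764
  t30: +1.6298
  t31: +1.0407
  t32: -1.0297
  t33: -0.0198
Σ = +91.4640 → |volume| = 91.46

Directed edges: 99 total; 3 unmatched, e.g. (-1.1,4.06,0.78)→(-0.5,4.85,1.41) → open.

91.46 OPEN


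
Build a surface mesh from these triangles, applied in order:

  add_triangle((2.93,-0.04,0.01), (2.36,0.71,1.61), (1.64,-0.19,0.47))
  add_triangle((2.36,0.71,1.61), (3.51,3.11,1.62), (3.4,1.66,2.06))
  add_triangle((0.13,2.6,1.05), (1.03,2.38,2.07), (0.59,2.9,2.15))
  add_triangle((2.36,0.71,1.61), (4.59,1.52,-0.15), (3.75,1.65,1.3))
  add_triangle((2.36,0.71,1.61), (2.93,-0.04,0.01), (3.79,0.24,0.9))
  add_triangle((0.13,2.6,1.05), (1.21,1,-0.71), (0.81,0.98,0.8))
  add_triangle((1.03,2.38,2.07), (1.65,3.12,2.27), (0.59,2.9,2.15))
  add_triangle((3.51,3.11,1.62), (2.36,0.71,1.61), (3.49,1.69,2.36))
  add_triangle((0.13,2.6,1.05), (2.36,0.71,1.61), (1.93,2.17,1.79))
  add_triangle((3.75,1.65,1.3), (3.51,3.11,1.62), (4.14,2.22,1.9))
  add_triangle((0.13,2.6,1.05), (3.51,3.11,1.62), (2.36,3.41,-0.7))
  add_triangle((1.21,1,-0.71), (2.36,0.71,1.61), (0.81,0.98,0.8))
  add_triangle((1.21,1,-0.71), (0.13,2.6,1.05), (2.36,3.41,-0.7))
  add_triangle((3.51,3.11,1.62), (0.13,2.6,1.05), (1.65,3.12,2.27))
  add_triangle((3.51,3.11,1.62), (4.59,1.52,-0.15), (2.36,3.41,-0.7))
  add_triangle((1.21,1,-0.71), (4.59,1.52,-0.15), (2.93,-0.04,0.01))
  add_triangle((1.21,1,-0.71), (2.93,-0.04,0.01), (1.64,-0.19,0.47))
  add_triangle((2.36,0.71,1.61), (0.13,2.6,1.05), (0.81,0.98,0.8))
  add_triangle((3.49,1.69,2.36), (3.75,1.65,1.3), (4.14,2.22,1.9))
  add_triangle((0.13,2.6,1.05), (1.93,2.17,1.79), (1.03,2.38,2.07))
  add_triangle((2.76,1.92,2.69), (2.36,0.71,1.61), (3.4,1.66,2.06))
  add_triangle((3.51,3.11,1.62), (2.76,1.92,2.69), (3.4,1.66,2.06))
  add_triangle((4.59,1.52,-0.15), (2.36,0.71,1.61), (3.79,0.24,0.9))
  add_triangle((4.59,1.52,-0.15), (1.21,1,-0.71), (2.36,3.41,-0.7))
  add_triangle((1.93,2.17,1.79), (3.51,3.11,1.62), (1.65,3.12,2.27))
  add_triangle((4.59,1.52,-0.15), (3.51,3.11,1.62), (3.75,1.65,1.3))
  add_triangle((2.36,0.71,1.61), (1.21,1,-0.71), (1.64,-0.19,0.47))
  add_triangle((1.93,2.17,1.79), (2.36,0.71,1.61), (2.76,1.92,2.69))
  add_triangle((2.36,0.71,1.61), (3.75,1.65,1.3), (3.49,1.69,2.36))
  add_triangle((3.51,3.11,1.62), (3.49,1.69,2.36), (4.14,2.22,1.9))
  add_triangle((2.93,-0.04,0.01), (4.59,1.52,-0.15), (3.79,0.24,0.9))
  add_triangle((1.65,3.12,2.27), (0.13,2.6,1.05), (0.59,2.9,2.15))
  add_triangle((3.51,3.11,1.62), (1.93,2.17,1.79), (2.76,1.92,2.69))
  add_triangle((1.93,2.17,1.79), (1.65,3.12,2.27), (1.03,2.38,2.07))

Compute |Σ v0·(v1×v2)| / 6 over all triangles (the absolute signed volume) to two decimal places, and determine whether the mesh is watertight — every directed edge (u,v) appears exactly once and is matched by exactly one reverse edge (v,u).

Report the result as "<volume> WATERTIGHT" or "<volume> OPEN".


Per-triangle v0·(v1×v2)/6:
  t1: +0.2994
  t2: -0.0155
  t3: -0.1726
  t4: +0.6046
  t5: -0.0933
  t6: -0.5705
  t7: +0.1613
  t8: -0.1781
  t9: +0.1242
  t10: +0.3544
  t11: +3.3647
  t12: -0.5066
  t13: +0.0127
  t14: +1.2325
  t15: +4.4162
  t16: +0.4697
  t17: -0.1721
  t18: -0.0292
  t19: +0.2415
  t20: -0.5146
  t21: +0.3135
  t22: +0.9696
  t23: +1.2541
  t24: +1.0626
  t25: +0.4663
  t26: +1.5779
  t27: -0.5750
  t28: -0.3017
  t29: +0.3125
  t30: +0.6436
  t31: +0.7092
  t32: +0.4389
  t33: +0.6575
  t34: +0.1628
Σ = +16.7205 → |volume| = 16.72

Directed edges: 102 total, each appears once with its reverse present → watertight.

16.72 WATERTIGHT


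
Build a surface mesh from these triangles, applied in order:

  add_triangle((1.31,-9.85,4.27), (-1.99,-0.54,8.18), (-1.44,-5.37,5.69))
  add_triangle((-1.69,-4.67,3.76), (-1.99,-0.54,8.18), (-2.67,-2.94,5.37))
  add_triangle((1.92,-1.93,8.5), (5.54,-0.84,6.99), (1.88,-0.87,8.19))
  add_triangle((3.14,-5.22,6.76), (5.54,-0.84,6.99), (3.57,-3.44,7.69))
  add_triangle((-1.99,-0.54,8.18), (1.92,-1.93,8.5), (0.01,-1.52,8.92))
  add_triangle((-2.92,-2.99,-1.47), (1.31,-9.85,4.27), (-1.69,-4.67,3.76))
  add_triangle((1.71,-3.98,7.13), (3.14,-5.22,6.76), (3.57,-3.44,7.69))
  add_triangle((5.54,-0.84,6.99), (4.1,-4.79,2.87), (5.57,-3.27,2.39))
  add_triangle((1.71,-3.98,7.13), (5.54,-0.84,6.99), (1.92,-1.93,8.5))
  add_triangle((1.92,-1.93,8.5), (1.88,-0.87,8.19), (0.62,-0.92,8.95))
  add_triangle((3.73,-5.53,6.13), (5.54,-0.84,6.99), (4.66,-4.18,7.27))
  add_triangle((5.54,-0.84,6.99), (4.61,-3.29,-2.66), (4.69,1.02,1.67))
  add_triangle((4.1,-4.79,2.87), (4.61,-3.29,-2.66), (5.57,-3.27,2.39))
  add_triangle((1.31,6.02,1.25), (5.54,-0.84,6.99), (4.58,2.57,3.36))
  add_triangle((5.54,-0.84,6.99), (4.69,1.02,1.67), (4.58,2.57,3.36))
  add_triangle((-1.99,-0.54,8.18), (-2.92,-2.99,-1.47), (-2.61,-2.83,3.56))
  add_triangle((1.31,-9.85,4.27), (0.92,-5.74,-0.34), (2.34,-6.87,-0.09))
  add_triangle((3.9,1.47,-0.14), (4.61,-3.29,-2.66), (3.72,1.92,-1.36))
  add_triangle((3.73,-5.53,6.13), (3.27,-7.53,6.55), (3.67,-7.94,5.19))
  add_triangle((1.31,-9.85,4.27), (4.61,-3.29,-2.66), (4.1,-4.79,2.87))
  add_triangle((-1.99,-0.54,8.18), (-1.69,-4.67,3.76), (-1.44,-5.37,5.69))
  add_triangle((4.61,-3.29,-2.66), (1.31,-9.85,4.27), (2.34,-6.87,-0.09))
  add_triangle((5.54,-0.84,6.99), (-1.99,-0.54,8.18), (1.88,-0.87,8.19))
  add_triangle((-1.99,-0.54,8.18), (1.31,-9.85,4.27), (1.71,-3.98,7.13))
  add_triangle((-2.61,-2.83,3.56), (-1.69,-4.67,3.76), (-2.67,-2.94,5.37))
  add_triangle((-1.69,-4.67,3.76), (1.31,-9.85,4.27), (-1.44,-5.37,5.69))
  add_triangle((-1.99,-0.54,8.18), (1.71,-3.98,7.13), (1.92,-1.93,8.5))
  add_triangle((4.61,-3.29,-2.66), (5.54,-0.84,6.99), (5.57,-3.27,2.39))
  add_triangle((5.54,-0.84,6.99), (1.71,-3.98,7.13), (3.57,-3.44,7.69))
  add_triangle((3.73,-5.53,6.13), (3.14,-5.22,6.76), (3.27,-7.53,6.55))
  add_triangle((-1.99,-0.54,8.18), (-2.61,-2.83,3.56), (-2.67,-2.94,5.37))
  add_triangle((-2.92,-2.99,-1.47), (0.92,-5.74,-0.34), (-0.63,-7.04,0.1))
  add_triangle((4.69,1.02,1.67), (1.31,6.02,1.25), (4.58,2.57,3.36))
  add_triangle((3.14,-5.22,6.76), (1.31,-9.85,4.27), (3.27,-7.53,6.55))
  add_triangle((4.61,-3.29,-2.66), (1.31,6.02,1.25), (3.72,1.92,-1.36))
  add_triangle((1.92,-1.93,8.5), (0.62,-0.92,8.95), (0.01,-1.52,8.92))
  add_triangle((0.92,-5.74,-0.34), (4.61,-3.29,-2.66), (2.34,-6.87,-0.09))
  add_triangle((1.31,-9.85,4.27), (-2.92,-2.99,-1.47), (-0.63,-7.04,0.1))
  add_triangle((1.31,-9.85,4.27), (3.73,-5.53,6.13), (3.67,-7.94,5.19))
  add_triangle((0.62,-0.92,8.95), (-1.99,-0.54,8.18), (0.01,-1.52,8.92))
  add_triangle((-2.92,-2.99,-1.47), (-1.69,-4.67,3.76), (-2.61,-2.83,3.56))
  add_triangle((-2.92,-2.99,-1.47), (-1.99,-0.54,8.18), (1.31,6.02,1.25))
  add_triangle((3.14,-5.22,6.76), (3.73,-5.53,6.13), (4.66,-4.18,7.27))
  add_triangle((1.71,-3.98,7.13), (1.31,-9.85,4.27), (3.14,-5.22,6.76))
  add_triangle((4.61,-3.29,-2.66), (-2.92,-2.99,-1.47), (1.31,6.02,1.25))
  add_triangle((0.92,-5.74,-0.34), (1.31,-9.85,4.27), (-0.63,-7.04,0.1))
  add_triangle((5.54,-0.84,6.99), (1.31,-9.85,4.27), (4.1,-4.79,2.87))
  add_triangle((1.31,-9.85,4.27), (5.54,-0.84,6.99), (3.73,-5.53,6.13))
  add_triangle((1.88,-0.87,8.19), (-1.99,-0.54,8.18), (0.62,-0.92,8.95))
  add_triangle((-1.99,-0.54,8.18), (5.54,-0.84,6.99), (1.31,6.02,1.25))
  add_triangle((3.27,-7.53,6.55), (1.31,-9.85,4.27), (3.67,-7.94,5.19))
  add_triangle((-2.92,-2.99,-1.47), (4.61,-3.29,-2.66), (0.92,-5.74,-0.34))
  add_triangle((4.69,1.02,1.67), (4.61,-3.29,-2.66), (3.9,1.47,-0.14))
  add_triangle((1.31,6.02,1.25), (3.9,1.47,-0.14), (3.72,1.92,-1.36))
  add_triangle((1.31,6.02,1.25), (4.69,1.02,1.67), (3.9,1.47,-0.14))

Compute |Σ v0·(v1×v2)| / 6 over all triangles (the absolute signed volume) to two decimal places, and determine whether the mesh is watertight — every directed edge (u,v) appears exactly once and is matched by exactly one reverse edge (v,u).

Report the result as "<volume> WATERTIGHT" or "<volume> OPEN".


491.38 OPEN

Per-triangle v0·(v1×v2)/6:
  t1: +16.7202
  t2: +5.4875
  t3: +5.5215
  t4: +6.4644
  t5: -0.9940
  t6: +19.9476
  t7: +4.5051
  t8: +12.6922
  t9: +13.3545
  t10: +2.0123
  t11: +1.8069
  t12: +23.7106
  t13: +10.8622
  t14: +12.6737
  t15: +8.9366
  t16: +4.2560
  t17: +5.8338
  t18: +4.8477
  t19: +3.2298
  t20: +28.6657
  t21: +4.9428
  t22: +11.4481
  t23: +1.2524
  t24: +33.6952
  t25: +2.1047
  t26: +6.6182
  t27: +12.6510
  t28: +7.8879
  t29: +2.3645
  t30: +2.2542
  t31: +1.3230
  t32: +3.8561
  t33: +6.7878
  t34: +3.5555
  t35: -2.8480
  t36: +2.1554
  t37: +4.1595
  t38: +8.9645
  t39: -7.4253
  t40: +2.5728
  t41: +6.6191
  t42: +20.4758
  t43: +2.5773
  t44: +12.9837
  t45: +9.0388
  t46: +8.0314
  t47: +30.5967
  t48: +0.6910
  t49: +0.4818
  t50: +61.0723
  t51: +7.5903
  t52: +13.0661
  t53: +7.2201
  t54: +4.8421
  t55: +7.2339
Σ = +491.3753 → |volume| = 491.38

Directed edges: 165 total; 3 unmatched, e.g. (3.14,-5.22,6.76)→(5.54,-0.84,6.99) → open.
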